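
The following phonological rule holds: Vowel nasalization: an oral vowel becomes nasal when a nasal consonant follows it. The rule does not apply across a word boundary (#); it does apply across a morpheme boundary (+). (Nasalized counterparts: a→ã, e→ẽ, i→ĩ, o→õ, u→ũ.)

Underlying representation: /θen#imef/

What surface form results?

/e/ before nasal /n/ → [ẽ]
/i/ before nasal /m/ → [ĩ]

[θẽn#ĩmef]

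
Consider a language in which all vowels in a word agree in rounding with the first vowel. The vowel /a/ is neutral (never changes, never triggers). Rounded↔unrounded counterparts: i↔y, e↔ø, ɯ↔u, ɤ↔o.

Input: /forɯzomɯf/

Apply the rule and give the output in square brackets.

/ɯ/ harmonizes with /o/ ([+round]) → [u]
/ɯ/ harmonizes with /o/ ([+round]) → [u]

[foruzomuf]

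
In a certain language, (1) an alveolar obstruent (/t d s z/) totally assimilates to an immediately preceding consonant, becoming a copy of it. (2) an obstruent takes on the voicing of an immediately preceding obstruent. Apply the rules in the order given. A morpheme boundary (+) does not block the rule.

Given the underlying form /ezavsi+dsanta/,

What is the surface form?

Rule 1: /s/ after /v/ → [v] (total assimilation)
Rule 1: /s/ after /d/ → [d] (total assimilation)
Rule 1: /t/ after /n/ → [n] (total assimilation)
After rule 1: ezavvi+ddanna
Rule 2: no segment meets the rule's conditions; no change.

[ezavvi+ddanna]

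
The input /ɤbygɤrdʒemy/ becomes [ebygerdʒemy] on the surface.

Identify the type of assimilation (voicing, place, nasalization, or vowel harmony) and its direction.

vowel harmony, regressive

/ɤ/→[e] /ɤ/→[e].
Vowels agree with the last vowel, so the harmony is regressive.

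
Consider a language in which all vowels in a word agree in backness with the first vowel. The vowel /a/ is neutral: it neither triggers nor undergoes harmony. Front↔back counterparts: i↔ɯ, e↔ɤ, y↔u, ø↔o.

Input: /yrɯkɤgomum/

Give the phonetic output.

/ɯ/ harmonizes with /y/ ([-back]) → [i]
/ɤ/ harmonizes with /y/ ([-back]) → [e]
/o/ harmonizes with /y/ ([-back]) → [ø]
/u/ harmonizes with /y/ ([-back]) → [y]

[yrikegømym]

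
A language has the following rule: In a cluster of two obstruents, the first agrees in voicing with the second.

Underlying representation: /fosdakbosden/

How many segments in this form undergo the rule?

3

/s/ before /d/ (voiced) → [z]
/k/ before /b/ (voiced) → [g]
/s/ before /d/ (voiced) → [z]
3 segments change.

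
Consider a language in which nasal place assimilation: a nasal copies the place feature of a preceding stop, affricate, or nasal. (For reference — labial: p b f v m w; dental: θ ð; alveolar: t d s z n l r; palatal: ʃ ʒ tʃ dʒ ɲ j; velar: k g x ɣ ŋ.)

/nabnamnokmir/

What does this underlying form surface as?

/n/ after /b/ (labial) → [m]
/n/ after /m/ (labial) → [m]
/m/ after /k/ (velar) → [ŋ]

[nabmammokŋir]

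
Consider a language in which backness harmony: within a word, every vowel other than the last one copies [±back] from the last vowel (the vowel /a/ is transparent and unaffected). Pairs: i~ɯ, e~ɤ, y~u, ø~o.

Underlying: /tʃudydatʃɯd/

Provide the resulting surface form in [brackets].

[tʃududatʃɯd]

/y/ harmonizes with /ɯ/ ([+back]) → [u]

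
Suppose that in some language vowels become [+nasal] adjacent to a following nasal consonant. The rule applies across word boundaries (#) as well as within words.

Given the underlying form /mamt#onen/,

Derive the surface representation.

/a/ before nasal /m/ → [ã]
/o/ before nasal /n/ → [õ]
/e/ before nasal /n/ → [ẽ]

[mãmt#õnẽn]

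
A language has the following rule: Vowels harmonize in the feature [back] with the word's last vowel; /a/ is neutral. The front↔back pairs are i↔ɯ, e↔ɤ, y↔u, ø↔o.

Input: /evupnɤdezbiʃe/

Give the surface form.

/u/ harmonizes with /e/ ([-back]) → [y]
/ɤ/ harmonizes with /e/ ([-back]) → [e]

[evypnedezbiʃe]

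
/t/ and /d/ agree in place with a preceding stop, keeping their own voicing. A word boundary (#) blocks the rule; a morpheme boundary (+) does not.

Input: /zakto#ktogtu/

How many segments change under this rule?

/t/ after /k/ (velar) → [k]
/t/ after /k/ (velar) → [k]
/t/ after /g/ (velar) → [k]
3 segments change.

3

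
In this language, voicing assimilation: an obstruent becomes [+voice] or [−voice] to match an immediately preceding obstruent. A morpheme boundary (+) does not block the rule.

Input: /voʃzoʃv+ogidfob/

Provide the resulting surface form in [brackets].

[voʃsoʃf+ogidvob]

/z/ after /ʃ/ (voiceless) → [s]
/v/ after /ʃ/ (voiceless) → [f]
/f/ after /d/ (voiced) → [v]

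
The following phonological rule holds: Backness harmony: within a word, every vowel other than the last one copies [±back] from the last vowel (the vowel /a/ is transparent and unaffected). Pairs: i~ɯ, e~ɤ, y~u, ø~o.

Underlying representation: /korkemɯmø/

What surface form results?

/o/ harmonizes with /ø/ ([-back]) → [ø]
/ɯ/ harmonizes with /ø/ ([-back]) → [i]

[kørkemimø]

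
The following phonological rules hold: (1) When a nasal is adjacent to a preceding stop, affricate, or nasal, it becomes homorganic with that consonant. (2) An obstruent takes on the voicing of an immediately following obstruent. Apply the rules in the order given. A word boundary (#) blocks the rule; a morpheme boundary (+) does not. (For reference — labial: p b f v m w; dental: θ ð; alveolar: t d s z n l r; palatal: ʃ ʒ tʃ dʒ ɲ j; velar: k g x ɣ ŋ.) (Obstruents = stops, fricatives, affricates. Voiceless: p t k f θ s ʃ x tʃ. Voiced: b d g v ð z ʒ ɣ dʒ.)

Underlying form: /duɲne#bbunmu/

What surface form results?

[duɲɲe#bbunnu]

Rule 1: /n/ after /ɲ/ (palatal) → [ɲ]
Rule 1: /m/ after /n/ (alveolar) → [n]
After rule 1: duɲɲe#bbunnu
Rule 2: no segment meets the rule's conditions; no change.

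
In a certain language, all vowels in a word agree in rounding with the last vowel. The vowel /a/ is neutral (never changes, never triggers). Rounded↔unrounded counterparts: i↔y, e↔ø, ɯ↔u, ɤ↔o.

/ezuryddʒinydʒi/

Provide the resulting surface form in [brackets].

/u/ harmonizes with /i/ ([-round]) → [ɯ]
/y/ harmonizes with /i/ ([-round]) → [i]
/y/ harmonizes with /i/ ([-round]) → [i]

[ezɯriddʒinidʒi]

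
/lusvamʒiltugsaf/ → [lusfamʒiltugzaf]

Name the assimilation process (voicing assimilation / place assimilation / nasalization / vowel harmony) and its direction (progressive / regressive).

/v/→[f] /s/→[z].
Each target copies a feature from the preceding segment, so the direction is progressive.

voicing assimilation, progressive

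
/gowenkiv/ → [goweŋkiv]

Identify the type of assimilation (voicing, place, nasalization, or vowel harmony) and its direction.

place assimilation, regressive

/n/→[ŋ].
Each target copies a feature from the following segment, so the direction is regressive.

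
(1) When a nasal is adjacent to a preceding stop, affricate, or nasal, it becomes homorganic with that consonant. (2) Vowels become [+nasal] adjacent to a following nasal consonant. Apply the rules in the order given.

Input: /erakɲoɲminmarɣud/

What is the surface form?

Rule 1: /ɲ/ after /k/ (velar) → [ŋ]
Rule 1: /m/ after /ɲ/ (palatal) → [ɲ]
Rule 1: /m/ after /n/ (alveolar) → [n]
After rule 1: erakŋoɲɲinnarɣud
Rule 2: /o/ before nasal /ɲ/ → [õ]
Rule 2: /i/ before nasal /n/ → [ĩ]

[erakŋõɲɲĩnnarɣud]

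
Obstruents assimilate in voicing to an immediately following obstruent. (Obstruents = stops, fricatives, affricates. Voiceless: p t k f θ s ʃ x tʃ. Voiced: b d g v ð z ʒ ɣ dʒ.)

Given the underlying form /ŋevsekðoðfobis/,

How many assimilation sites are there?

3

/v/ before /s/ (voiceless) → [f]
/k/ before /ð/ (voiced) → [g]
/ð/ before /f/ (voiceless) → [θ]
3 segments change.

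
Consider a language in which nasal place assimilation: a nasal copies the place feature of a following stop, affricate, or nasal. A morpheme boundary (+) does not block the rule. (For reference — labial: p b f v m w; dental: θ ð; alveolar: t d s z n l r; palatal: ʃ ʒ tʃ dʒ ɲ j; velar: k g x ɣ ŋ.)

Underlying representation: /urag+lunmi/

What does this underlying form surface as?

[urag+lummi]

/n/ before /m/ (labial) → [m]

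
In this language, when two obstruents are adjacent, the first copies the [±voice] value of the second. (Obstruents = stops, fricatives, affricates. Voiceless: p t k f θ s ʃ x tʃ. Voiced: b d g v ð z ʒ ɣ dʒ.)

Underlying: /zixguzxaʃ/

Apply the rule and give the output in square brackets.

/x/ before /g/ (voiced) → [ɣ]
/z/ before /x/ (voiceless) → [s]

[ziɣgusxaʃ]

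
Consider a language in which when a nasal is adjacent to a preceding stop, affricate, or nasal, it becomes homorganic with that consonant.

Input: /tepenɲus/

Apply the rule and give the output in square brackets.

[tepennus]

/ɲ/ after /n/ (alveolar) → [n]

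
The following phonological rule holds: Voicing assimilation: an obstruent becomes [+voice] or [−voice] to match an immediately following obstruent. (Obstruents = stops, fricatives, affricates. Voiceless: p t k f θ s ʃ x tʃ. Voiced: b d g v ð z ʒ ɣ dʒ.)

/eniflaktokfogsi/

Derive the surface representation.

[eniflaktokfoksi]

/g/ before /s/ (voiceless) → [k]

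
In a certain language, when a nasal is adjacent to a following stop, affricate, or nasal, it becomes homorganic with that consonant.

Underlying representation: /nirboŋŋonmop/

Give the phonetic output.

/n/ before /m/ (labial) → [m]

[nirboŋŋommop]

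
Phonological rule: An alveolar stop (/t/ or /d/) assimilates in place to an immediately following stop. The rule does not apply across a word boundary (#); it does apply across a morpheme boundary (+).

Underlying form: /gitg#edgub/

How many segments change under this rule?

2

/t/ before /g/ (velar) → [k]
/d/ before /g/ (velar) → [g]
2 segments change.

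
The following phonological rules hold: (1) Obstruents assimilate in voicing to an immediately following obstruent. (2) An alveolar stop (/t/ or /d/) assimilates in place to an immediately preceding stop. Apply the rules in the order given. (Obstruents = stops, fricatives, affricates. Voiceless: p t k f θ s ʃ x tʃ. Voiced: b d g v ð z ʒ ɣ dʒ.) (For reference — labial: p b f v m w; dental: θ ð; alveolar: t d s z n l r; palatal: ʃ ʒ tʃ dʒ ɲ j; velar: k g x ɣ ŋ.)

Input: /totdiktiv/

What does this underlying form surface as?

[toddikkiv]

Rule 1: /t/ before /d/ (voiced) → [d]
After rule 1: toddiktiv
Rule 2: /t/ after /k/ (velar) → [k]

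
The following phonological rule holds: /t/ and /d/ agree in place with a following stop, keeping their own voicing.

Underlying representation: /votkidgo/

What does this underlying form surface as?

/t/ before /k/ (velar) → [k]
/d/ before /g/ (velar) → [g]

[vokkiggo]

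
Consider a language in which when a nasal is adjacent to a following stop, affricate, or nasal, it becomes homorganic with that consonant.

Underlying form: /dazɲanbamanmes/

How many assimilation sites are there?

/n/ before /b/ (labial) → [m]
/n/ before /m/ (labial) → [m]
2 segments change.

2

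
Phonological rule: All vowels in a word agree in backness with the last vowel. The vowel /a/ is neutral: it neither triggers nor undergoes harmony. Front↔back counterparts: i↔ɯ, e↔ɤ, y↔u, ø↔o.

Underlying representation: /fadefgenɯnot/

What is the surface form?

[fadɤfgɤnɯnot]

/e/ harmonizes with /o/ ([+back]) → [ɤ]
/e/ harmonizes with /o/ ([+back]) → [ɤ]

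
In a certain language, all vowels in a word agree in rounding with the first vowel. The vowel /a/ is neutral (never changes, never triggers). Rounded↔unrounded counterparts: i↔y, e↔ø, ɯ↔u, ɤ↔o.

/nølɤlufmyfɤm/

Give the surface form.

[nølolufmyfom]

/ɤ/ harmonizes with /ø/ ([+round]) → [o]
/ɤ/ harmonizes with /ø/ ([+round]) → [o]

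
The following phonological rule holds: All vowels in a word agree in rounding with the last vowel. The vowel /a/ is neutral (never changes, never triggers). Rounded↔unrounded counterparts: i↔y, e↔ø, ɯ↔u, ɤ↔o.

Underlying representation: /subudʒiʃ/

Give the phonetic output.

/u/ harmonizes with /i/ ([-round]) → [ɯ]
/u/ harmonizes with /i/ ([-round]) → [ɯ]

[sɯbɯdʒiʃ]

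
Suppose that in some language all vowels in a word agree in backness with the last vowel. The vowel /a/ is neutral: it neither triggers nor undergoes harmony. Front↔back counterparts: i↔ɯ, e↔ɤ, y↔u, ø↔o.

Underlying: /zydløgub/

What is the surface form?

/y/ harmonizes with /u/ ([+back]) → [u]
/ø/ harmonizes with /u/ ([+back]) → [o]

[zudlogub]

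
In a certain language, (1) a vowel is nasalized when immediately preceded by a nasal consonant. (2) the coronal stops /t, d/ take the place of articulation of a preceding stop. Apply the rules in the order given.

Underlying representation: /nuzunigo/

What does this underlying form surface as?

[nũzunĩgo]

Rule 1: /u/ after nasal /n/ → [ũ]
Rule 1: /i/ after nasal /n/ → [ĩ]
After rule 1: nũzunĩgo
Rule 2: no segment meets the rule's conditions; no change.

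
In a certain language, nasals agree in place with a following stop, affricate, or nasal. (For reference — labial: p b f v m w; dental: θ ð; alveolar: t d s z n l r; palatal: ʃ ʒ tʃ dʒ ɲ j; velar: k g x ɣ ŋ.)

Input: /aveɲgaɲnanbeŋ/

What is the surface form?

[aveŋgannambeŋ]

/ɲ/ before /g/ (velar) → [ŋ]
/ɲ/ before /n/ (alveolar) → [n]
/n/ before /b/ (labial) → [m]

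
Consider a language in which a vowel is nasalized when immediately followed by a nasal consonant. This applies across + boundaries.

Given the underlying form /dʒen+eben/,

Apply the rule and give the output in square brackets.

[dʒẽn+ebẽn]

/e/ before nasal /n/ → [ẽ]
/e/ before nasal /n/ → [ẽ]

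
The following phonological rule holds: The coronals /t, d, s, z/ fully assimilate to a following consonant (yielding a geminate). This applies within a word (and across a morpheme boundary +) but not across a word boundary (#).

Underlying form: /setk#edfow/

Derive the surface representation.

/t/ before /k/ → [k] (total assimilation)
/d/ before /f/ → [f] (total assimilation)

[sekk#effow]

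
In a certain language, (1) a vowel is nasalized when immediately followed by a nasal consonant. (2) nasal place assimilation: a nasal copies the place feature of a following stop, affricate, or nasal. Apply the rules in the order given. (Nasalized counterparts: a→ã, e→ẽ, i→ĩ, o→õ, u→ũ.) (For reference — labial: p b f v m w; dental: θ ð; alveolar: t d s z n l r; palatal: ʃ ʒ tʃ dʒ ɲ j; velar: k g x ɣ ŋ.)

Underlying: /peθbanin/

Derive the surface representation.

[peθbãnĩn]

Rule 1: /a/ before nasal /n/ → [ã]
Rule 1: /i/ before nasal /n/ → [ĩ]
After rule 1: peθbãnĩn
Rule 2: no segment meets the rule's conditions; no change.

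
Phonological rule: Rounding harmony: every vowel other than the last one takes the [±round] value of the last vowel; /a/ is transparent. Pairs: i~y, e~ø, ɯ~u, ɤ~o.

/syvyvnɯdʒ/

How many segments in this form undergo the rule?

/y/ harmonizes with /ɯ/ ([-round]) → [i]
/y/ harmonizes with /ɯ/ ([-round]) → [i]
2 segments change.

2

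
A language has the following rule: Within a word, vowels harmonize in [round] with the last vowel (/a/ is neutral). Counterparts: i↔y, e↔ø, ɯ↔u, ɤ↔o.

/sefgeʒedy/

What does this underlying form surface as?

[søfgøʒødy]

/e/ harmonizes with /y/ ([+round]) → [ø]
/e/ harmonizes with /y/ ([+round]) → [ø]
/e/ harmonizes with /y/ ([+round]) → [ø]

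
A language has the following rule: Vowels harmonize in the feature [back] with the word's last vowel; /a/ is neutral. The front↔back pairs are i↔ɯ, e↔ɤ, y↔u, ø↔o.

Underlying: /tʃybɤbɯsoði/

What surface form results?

/ɤ/ harmonizes with /i/ ([-back]) → [e]
/ɯ/ harmonizes with /i/ ([-back]) → [i]
/o/ harmonizes with /i/ ([-back]) → [ø]

[tʃybebisøði]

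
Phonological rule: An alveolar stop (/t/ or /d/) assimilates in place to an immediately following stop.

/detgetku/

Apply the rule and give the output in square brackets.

[dekgekku]

/t/ before /g/ (velar) → [k]
/t/ before /k/ (velar) → [k]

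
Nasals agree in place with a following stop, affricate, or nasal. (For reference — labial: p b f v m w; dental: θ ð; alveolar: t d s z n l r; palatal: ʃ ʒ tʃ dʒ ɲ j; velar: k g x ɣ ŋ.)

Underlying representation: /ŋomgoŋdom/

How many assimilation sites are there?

/m/ before /g/ (velar) → [ŋ]
/ŋ/ before /d/ (alveolar) → [n]
2 segments change.

2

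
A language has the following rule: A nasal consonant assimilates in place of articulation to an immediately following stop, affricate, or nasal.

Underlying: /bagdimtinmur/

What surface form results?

[bagdintimmur]

/m/ before /t/ (alveolar) → [n]
/n/ before /m/ (labial) → [m]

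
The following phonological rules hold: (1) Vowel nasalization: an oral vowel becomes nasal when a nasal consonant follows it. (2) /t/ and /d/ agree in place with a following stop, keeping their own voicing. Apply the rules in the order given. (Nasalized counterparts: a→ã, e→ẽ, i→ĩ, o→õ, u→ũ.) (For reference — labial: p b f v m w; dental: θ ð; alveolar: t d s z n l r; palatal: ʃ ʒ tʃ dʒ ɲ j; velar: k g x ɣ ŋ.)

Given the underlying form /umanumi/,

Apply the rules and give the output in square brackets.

Rule 1: /u/ before nasal /m/ → [ũ]
Rule 1: /a/ before nasal /n/ → [ã]
Rule 1: /u/ before nasal /m/ → [ũ]
After rule 1: ũmãnũmi
Rule 2: no segment meets the rule's conditions; no change.

[ũmãnũmi]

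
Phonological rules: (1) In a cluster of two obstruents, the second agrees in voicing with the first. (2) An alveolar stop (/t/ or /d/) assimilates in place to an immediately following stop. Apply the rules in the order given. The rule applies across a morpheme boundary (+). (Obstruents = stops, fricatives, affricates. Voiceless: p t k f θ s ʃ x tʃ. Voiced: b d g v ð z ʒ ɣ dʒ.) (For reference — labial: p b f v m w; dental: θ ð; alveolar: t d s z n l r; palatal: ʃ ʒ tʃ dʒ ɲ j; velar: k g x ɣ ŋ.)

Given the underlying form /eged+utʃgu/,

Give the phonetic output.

Rule 1: /g/ after /tʃ/ (voiceless) → [k]
After rule 1: eged+utʃku
Rule 2: no segment meets the rule's conditions; no change.

[eged+utʃku]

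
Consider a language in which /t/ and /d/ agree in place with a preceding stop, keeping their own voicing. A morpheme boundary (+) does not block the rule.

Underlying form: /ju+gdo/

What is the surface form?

/d/ after /g/ (velar) → [g]

[ju+ggo]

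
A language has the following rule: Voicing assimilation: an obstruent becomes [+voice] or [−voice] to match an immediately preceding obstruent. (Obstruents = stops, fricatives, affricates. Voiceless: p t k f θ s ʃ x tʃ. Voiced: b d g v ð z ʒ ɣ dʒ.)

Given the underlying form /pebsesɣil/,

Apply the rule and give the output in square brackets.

/s/ after /b/ (voiced) → [z]
/ɣ/ after /s/ (voiceless) → [x]

[pebzesxil]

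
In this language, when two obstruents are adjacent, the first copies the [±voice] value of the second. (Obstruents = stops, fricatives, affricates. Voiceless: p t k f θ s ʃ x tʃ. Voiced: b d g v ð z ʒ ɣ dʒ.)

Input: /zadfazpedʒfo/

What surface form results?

[zatfaspetʃfo]

/d/ before /f/ (voiceless) → [t]
/z/ before /p/ (voiceless) → [s]
/dʒ/ before /f/ (voiceless) → [tʃ]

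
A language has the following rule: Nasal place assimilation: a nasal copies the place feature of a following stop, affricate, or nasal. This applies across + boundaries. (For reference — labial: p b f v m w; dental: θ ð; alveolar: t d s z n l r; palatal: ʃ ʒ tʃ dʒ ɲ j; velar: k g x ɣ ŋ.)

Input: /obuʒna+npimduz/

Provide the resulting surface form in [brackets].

[obuʒna+mpinduz]

/n/ before /p/ (labial) → [m]
/m/ before /d/ (alveolar) → [n]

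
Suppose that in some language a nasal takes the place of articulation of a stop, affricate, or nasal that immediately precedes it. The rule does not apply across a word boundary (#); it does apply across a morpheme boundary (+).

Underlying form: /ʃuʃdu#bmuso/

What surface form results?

[ʃuʃdu#bmuso]

no segment meets the rule's conditions; no change.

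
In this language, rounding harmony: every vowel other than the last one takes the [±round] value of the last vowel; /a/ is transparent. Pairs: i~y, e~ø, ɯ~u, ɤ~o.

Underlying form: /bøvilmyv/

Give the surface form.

[bøvylmyv]

/i/ harmonizes with /y/ ([+round]) → [y]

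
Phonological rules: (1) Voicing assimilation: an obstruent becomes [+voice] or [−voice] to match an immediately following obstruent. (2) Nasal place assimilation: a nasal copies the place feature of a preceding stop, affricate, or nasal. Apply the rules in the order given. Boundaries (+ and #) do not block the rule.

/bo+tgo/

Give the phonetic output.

[bo+dgo]

Rule 1: /t/ before /g/ (voiced) → [d]
After rule 1: bo+dgo
Rule 2: no segment meets the rule's conditions; no change.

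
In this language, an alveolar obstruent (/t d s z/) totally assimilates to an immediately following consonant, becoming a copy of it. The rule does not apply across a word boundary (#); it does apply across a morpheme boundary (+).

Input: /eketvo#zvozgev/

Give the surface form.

/t/ before /v/ → [v] (total assimilation)
/z/ before /v/ → [v] (total assimilation)
/z/ before /g/ → [g] (total assimilation)

[ekevvo#vvoggev]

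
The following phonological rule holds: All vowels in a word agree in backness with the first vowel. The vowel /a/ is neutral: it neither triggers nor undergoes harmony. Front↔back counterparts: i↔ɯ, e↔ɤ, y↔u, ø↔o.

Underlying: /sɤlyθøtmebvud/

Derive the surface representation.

[sɤluθotmɤbvud]

/y/ harmonizes with /ɤ/ ([+back]) → [u]
/ø/ harmonizes with /ɤ/ ([+back]) → [o]
/e/ harmonizes with /ɤ/ ([+back]) → [ɤ]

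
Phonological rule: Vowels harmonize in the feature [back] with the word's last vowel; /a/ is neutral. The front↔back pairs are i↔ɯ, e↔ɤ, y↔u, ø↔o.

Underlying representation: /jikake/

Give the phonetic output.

[jikake]

no segment meets the rule's conditions; no change.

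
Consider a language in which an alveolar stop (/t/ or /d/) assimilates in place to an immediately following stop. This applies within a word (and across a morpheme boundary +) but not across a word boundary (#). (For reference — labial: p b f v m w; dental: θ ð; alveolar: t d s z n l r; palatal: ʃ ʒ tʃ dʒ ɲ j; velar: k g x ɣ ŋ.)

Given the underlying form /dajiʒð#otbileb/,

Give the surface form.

[dajiʒð#opbileb]

/t/ before /b/ (labial) → [p]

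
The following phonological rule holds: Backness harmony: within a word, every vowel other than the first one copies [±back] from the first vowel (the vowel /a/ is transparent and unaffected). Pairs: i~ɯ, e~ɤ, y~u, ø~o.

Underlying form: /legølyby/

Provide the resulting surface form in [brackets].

no segment meets the rule's conditions; no change.

[legølyby]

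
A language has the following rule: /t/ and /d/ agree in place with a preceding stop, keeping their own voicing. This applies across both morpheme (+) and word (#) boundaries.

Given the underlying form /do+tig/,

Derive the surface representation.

no segment meets the rule's conditions; no change.

[do+tig]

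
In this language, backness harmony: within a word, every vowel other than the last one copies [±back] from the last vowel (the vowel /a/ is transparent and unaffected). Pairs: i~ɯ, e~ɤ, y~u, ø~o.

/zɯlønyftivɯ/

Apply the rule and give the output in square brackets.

[zɯlonuftɯvɯ]

/ø/ harmonizes with /ɯ/ ([+back]) → [o]
/y/ harmonizes with /ɯ/ ([+back]) → [u]
/i/ harmonizes with /ɯ/ ([+back]) → [ɯ]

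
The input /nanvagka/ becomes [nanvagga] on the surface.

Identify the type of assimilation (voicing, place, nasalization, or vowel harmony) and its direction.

/k/→[g].
Each target copies a feature from the preceding segment, so the direction is progressive.

voicing assimilation, progressive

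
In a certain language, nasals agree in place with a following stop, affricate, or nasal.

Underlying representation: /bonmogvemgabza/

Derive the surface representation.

/n/ before /m/ (labial) → [m]
/m/ before /g/ (velar) → [ŋ]

[bommogveŋgabza]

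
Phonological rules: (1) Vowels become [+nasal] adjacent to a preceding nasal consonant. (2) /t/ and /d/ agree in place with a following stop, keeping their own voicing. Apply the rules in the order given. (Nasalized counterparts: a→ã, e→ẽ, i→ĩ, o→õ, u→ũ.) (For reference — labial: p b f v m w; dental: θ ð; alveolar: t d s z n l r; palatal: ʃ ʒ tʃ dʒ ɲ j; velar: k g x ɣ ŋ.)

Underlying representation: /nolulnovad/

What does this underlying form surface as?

[nõlulnõvad]

Rule 1: /o/ after nasal /n/ → [õ]
Rule 1: /o/ after nasal /n/ → [õ]
After rule 1: nõlulnõvad
Rule 2: no segment meets the rule's conditions; no change.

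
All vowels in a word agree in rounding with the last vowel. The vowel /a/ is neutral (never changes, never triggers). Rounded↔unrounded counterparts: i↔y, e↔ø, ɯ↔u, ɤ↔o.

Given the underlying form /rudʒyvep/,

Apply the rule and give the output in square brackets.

/u/ harmonizes with /e/ ([-round]) → [ɯ]
/y/ harmonizes with /e/ ([-round]) → [i]

[rɯdʒivep]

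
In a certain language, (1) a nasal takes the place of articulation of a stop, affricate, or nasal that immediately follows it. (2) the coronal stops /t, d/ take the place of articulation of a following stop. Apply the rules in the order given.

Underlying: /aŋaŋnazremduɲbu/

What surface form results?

Rule 1: /ŋ/ before /n/ (alveolar) → [n]
Rule 1: /m/ before /d/ (alveolar) → [n]
Rule 1: /ɲ/ before /b/ (labial) → [m]
After rule 1: aŋannazrendumbu
Rule 2: no segment meets the rule's conditions; no change.

[aŋannazrendumbu]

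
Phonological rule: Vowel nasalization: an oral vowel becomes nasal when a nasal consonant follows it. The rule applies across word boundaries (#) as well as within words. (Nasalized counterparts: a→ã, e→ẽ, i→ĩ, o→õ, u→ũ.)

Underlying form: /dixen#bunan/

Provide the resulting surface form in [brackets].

/e/ before nasal /n/ → [ẽ]
/u/ before nasal /n/ → [ũ]
/a/ before nasal /n/ → [ã]

[dixẽn#bũnãn]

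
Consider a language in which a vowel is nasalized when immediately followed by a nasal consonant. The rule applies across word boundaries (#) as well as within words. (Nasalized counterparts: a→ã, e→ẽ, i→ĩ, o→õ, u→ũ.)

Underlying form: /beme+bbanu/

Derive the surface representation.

/e/ before nasal /m/ → [ẽ]
/a/ before nasal /n/ → [ã]

[bẽme+bbãnu]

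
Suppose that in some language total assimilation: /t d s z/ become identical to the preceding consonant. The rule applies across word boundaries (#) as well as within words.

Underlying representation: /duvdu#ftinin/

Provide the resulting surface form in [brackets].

[duvvu#ffinin]

/d/ after /v/ → [v] (total assimilation)
/t/ after /f/ → [f] (total assimilation)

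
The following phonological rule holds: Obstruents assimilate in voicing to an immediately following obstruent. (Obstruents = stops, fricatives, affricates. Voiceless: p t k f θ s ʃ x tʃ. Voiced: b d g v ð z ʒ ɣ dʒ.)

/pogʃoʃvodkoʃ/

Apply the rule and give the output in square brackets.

/g/ before /ʃ/ (voiceless) → [k]
/ʃ/ before /v/ (voiced) → [ʒ]
/d/ before /k/ (voiceless) → [t]

[pokʃoʒvotkoʃ]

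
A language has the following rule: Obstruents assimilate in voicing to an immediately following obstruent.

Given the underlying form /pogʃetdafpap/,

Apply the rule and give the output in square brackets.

[pokʃeddafpap]

/g/ before /ʃ/ (voiceless) → [k]
/t/ before /d/ (voiced) → [d]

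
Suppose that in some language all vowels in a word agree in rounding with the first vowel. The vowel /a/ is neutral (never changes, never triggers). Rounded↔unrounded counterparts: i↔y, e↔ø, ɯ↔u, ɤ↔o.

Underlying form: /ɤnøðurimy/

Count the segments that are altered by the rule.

/ø/ harmonizes with /ɤ/ ([-round]) → [e]
/u/ harmonizes with /ɤ/ ([-round]) → [ɯ]
/y/ harmonizes with /ɤ/ ([-round]) → [i]
3 segments change.

3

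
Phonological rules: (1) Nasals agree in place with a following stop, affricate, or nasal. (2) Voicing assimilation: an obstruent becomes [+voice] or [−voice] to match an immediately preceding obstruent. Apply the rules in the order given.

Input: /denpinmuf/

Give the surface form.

Rule 1: /n/ before /p/ (labial) → [m]
Rule 1: /n/ before /m/ (labial) → [m]
After rule 1: dempimmuf
Rule 2: no segment meets the rule's conditions; no change.

[dempimmuf]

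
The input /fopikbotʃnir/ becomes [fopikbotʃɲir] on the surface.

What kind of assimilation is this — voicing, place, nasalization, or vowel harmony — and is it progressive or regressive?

place assimilation, progressive

/n/→[ɲ].
Each target copies a feature from the preceding segment, so the direction is progressive.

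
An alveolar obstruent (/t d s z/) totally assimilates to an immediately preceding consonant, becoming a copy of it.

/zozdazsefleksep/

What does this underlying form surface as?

/d/ after /z/ → [z] (total assimilation)
/s/ after /z/ → [z] (total assimilation)
/s/ after /k/ → [k] (total assimilation)

[zozzazzeflekkep]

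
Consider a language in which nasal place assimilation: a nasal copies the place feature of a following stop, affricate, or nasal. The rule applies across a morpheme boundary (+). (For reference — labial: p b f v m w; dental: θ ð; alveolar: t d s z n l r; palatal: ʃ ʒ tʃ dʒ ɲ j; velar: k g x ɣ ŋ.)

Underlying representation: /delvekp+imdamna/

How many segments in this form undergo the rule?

2

/m/ before /d/ (alveolar) → [n]
/m/ before /n/ (alveolar) → [n]
2 segments change.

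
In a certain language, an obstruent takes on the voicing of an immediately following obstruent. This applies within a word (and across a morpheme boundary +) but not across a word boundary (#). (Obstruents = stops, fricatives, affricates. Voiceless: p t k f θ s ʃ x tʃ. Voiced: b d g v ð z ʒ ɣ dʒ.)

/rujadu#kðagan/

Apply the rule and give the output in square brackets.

[rujadu#gðagan]

/k/ before /ð/ (voiced) → [g]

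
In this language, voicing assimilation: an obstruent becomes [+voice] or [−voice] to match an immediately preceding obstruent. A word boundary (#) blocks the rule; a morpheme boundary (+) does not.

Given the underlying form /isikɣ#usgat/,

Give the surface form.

/ɣ/ after /k/ (voiceless) → [x]
/g/ after /s/ (voiceless) → [k]

[isikx#uskat]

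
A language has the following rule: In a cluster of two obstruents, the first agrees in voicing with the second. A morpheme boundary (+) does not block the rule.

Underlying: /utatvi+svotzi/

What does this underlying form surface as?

[utadvi+zvodzi]

/t/ before /v/ (voiced) → [d]
/s/ before /v/ (voiced) → [z]
/t/ before /z/ (voiced) → [d]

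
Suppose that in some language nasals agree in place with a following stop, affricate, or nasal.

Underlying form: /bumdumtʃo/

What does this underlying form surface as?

[bunduɲtʃo]

/m/ before /d/ (alveolar) → [n]
/m/ before /tʃ/ (palatal) → [ɲ]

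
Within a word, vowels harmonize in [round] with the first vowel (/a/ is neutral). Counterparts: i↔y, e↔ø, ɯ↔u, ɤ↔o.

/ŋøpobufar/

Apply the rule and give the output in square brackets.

no segment meets the rule's conditions; no change.

[ŋøpobufar]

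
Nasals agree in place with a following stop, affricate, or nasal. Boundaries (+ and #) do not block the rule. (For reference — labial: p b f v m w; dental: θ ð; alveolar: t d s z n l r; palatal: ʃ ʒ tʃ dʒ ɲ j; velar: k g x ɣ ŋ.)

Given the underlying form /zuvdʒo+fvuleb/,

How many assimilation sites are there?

0

No segment meets the rule's conditions.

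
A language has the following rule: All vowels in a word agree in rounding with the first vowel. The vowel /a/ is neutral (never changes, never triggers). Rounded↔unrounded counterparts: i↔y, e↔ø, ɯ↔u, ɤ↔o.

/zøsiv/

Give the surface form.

/i/ harmonizes with /ø/ ([+round]) → [y]

[zøsyv]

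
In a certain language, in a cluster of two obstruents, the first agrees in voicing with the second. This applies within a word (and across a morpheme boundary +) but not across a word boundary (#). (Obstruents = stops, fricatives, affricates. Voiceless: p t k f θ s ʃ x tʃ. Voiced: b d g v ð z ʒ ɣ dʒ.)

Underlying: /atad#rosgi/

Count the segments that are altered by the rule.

/s/ before /g/ (voiced) → [z]
1 segment changes.

1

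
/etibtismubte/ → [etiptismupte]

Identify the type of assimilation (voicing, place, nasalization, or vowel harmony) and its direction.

voicing assimilation, regressive

/b/→[p] /b/→[p].
Each target copies a feature from the following segment, so the direction is regressive.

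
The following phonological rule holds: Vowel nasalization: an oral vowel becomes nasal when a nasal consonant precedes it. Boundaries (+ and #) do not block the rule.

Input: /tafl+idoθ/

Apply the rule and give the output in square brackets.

no segment meets the rule's conditions; no change.

[tafl+idoθ]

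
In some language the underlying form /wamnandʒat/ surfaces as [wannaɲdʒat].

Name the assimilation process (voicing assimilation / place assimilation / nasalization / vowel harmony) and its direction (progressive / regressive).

/m/→[n] /n/→[ɲ].
Each target copies a feature from the following segment, so the direction is regressive.

place assimilation, regressive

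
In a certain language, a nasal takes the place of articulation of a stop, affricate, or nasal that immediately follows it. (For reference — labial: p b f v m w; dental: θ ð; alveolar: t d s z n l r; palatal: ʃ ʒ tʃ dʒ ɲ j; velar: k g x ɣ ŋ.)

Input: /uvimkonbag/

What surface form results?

/m/ before /k/ (velar) → [ŋ]
/n/ before /b/ (labial) → [m]

[uviŋkombag]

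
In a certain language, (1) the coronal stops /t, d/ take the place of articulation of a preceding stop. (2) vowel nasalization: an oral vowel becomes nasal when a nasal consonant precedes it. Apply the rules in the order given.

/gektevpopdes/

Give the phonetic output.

[gekkevpopbes]

Rule 1: /t/ after /k/ (velar) → [k]
Rule 1: /d/ after /p/ (labial) → [b]
After rule 1: gekkevpopbes
Rule 2: no segment meets the rule's conditions; no change.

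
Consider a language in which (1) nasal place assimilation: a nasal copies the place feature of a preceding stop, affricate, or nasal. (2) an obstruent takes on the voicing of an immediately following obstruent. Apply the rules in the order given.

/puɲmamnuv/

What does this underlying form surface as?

Rule 1: /m/ after /ɲ/ (palatal) → [ɲ]
Rule 1: /n/ after /m/ (labial) → [m]
After rule 1: puɲɲammuv
Rule 2: no segment meets the rule's conditions; no change.

[puɲɲammuv]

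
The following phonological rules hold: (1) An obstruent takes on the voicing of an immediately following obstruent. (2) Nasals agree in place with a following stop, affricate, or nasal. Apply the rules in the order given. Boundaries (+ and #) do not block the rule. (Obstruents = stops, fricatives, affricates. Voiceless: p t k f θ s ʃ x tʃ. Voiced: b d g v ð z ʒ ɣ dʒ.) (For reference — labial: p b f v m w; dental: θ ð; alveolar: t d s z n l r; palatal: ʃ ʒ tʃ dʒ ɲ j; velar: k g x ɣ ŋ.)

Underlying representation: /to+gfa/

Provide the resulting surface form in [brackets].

[to+kfa]

Rule 1: /g/ before /f/ (voiceless) → [k]
After rule 1: to+kfa
Rule 2: no segment meets the rule's conditions; no change.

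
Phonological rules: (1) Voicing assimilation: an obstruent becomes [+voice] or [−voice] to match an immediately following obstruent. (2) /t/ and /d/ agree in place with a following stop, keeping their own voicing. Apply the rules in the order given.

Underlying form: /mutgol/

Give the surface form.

Rule 1: /t/ before /g/ (voiced) → [d]
After rule 1: mudgol
Rule 2: /d/ before /g/ (velar) → [g]

[muggol]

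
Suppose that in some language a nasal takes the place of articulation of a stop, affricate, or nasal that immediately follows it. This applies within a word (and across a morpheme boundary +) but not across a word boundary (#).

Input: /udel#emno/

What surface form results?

/m/ before /n/ (alveolar) → [n]

[udel#enno]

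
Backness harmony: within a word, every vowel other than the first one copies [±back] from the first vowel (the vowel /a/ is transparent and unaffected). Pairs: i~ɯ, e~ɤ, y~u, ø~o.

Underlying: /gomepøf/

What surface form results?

/e/ harmonizes with /o/ ([+back]) → [ɤ]
/ø/ harmonizes with /o/ ([+back]) → [o]

[gomɤpof]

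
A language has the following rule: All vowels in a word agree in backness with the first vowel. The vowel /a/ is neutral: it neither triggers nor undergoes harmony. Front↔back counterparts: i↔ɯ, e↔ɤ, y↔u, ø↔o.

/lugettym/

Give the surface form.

[lugɤttum]

/e/ harmonizes with /u/ ([+back]) → [ɤ]
/y/ harmonizes with /u/ ([+back]) → [u]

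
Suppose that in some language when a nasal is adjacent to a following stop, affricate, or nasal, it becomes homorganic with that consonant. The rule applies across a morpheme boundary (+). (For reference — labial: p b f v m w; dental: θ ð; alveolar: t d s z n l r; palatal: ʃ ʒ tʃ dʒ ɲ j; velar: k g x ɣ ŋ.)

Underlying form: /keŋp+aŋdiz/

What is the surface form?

[kemp+andiz]

/ŋ/ before /p/ (labial) → [m]
/ŋ/ before /d/ (alveolar) → [n]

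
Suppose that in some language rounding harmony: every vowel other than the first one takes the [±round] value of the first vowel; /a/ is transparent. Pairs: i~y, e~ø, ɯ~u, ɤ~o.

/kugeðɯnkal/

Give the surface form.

[kugøðunkal]

/e/ harmonizes with /u/ ([+round]) → [ø]
/ɯ/ harmonizes with /u/ ([+round]) → [u]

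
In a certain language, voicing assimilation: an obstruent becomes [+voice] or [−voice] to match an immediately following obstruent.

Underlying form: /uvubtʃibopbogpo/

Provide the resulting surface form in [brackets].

/b/ before /tʃ/ (voiceless) → [p]
/p/ before /b/ (voiced) → [b]
/g/ before /p/ (voiceless) → [k]

[uvuptʃibobbokpo]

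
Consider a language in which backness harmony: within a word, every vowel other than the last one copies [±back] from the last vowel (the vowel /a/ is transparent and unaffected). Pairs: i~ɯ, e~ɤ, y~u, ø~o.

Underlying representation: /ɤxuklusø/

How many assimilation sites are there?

3

/ɤ/ harmonizes with /ø/ ([-back]) → [e]
/u/ harmonizes with /ø/ ([-back]) → [y]
/u/ harmonizes with /ø/ ([-back]) → [y]
3 segments change.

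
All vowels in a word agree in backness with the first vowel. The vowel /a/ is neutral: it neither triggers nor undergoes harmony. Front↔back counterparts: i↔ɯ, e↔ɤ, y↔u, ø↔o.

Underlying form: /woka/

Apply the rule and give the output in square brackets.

[woka]

no segment meets the rule's conditions; no change.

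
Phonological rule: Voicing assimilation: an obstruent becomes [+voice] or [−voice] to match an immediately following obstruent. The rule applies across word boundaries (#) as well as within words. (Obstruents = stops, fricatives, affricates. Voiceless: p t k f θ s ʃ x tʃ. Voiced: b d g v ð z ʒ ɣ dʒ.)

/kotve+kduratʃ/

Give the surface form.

[kodve+gduratʃ]

/t/ before /v/ (voiced) → [d]
/k/ before /d/ (voiced) → [g]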